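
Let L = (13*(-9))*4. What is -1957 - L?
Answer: -1489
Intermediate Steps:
L = -468 (L = -117*4 = -468)
-1957 - L = -1957 - 1*(-468) = -1957 + 468 = -1489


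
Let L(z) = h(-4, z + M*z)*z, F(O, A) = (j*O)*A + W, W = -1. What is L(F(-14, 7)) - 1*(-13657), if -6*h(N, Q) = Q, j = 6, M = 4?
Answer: -1652663/6 ≈ -2.7544e+5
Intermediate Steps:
h(N, Q) = -Q/6
F(O, A) = -1 + 6*A*O (F(O, A) = (6*O)*A - 1 = 6*A*O - 1 = -1 + 6*A*O)
L(z) = -5*z²/6 (L(z) = (-(z + 4*z)/6)*z = (-5*z/6)*z = -5*z²/6)
L(F(-14, 7)) - 1*(-13657) = -5*(-1 + 6*7*(-14))²/6 - 1*(-13657) = -5*(-1 - 588)²/6 + 13657 = -⅚*(-589)² + 13657 = -⅚*346921 + 13657 = -1734605/6 + 13657 = -1652663/6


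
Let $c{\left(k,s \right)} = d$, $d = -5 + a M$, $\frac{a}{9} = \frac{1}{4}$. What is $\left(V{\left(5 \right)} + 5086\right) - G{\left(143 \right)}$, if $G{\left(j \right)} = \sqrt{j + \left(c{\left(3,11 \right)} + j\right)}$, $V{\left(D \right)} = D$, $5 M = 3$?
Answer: $5091 - \frac{\sqrt{28235}}{10} \approx 5074.2$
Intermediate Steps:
$M = \frac{3}{5}$ ($M = \frac{1}{5} \cdot 3 = \frac{3}{5} \approx 0.6$)
$a = \frac{9}{4} \approx 2.25$
$d = - \frac{73}{20}$ ($d = -5 + \frac{9}{4} \cdot \frac{3}{5} = -5 + \frac{27}{20} = - \frac{73}{20} \approx -3.65$)
$c{\left(k,s \right)} = - \frac{73}{20}$
$G{\left(j \right)} = \sqrt{- \frac{73}{20} + 2 j}$ ($G{\left(j \right)} = \sqrt{j + \left(- \frac{73}{20} + j\right)} = \sqrt{- \frac{73}{20} + 2 j}$)
$\left(V{\left(5 \right)} + 5086\right) - G{\left(143 \right)} = \left(5 + 5086\right) - \frac{\sqrt{-365 + 200 \cdot 143}}{10} = 5091 - \frac{\sqrt{-365 + 28600}}{10} = 5091 - \frac{\sqrt{28235}}{10}$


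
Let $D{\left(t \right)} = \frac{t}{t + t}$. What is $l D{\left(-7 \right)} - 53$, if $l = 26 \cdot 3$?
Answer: $-14$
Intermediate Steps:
$D{\left(t \right)} = \frac{1}{2}$ ($D{\left(t \right)} = \frac{t}{2 t} = t \frac{1}{2 t} = \frac{1}{2}$)
$l = 78$
$l D{\left(-7 \right)} - 53 = 78 \cdot \frac{1}{2} - 53 = 39 - 53 = -14$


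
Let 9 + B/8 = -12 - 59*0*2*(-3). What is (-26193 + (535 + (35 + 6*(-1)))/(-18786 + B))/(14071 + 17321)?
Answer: -82743781/99167328 ≈ -0.83439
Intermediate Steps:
B = -168 (B = -72 + 8*(-12 - 59*0*2*(-3)) = -72 + 8*(-12 - 0*(-3)) = -72 + 8*(-12 - 59*0) = -72 + 8*(-12 + 0) = -72 + 8*(-12) = -72 - 96 = -168)
(-26193 + (535 + (35 + 6*(-1)))/(-18786 + B))/(14071 + 17321) = (-26193 + (535 + (35 + 6*(-1)))/(-18786 - 168))/(14071 + 17321) = (-26193 + (535 + (35 - 6))/(-18954))/31392 = (-26193 + (535 + 29)*(-1/18954))*(1/31392) = (-26193 + 564*(-1/18954))*(1/31392) = (-26193 - 94/3159)*(1/31392) = -82743781/3159*1/31392 = -82743781/99167328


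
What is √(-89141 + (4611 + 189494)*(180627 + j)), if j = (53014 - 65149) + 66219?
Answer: √45558489514 ≈ 2.1344e+5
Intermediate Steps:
j = 54084 (j = -12135 + 66219 = 54084)
√(-89141 + (4611 + 189494)*(180627 + j)) = √(-89141 + (4611 + 189494)*(180627 + 54084)) = √(-89141 + 194105*234711) = √(-89141 + 45558578655) = √45558489514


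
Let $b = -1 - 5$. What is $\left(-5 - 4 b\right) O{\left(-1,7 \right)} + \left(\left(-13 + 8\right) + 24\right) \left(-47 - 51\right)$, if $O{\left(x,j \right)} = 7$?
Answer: $-1729$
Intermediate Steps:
$b = -6$ ($b = -1 - 5 = -6$)
$\left(-5 - 4 b\right) O{\left(-1,7 \right)} + \left(\left(-13 + 8\right) + 24\right) \left(-47 - 51\right) = \left(-5 - -24\right) 7 + \left(\left(-13 + 8\right) + 24\right) \left(-47 - 51\right) = \left(-5 + 24\right) 7 + \left(-5 + 24\right) \left(-98\right) = 19 \cdot 7 + 19 \left(-98\right) = 133 - 1862 = -1729$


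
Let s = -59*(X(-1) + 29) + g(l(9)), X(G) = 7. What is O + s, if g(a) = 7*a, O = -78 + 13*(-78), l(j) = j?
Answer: -3153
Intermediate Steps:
O = -1092 (O = -78 - 1014 = -1092)
s = -2061 (s = -59*(7 + 29) + 7*9 = -59*36 + 63 = -2124 + 63 = -2061)
O + s = -1092 - 2061 = -3153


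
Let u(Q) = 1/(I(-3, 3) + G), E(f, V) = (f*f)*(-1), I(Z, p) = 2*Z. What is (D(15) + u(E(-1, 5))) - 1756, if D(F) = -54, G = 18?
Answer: -21719/12 ≈ -1809.9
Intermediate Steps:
E(f, V) = -f² (E(f, V) = f²*(-1) = -f²)
u(Q) = 1/12 (u(Q) = 1/(2*(-3) + 18) = 1/(-6 + 18) = 1/12)
(D(15) + u(E(-1, 5))) - 1756 = (-54 + 1/12) - 1756 = -647/12 - 1756 = -21719/12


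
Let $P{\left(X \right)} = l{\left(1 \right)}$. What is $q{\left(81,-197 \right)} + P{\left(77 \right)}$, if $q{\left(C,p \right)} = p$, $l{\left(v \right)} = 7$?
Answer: $-190$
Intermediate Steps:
$P{\left(X \right)} = 7$
$q{\left(81,-197 \right)} + P{\left(77 \right)} = -197 + 7 = -190$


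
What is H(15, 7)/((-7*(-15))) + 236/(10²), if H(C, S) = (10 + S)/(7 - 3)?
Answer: 5041/2100 ≈ 2.4005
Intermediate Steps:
H(C, S) = 5/2 + S/4 (H(C, S) = (10 + S)/4 = (10 + S)*(¼) = 5/2 + S/4)
H(15, 7)/((-7*(-15))) + 236/(10²) = (5/2 + (¼)*7)/((-7*(-15))) + 236/(10²) = (5/2 + 7/4)/105 + 236/100 = (17/4)*(1/105) + 236*(1/100) = 17/420 + 59/25 = 5041/2100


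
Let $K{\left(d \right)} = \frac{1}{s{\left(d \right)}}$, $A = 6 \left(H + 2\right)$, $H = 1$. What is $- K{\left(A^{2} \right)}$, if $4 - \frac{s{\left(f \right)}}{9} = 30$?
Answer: $\frac{1}{234} \approx 0.0042735$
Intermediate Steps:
$s{\left(f \right)} = -234$ ($s{\left(f \right)} = 36 - 270 = -234$)
$A = 18$ ($A = 6 \left(1 + 2\right) = 6 \cdot 3 = 18$)
$K{\left(d \right)} = - \frac{1}{234}$ ($K{\left(d \right)} = \frac{1}{-234} = - \frac{1}{234}$)
$- K{\left(A^{2} \right)} = \left(-1\right) \left(- \frac{1}{234}\right) = \frac{1}{234}$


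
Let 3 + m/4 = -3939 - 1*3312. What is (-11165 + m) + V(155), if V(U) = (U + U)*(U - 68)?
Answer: -13211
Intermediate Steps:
m = -29016 (m = -12 + 4*(-3939 - 1*3312) = -12 + 4*(-3939 - 3312) = -12 + 4*(-7251) = -12 - 29004 = -29016)
V(U) = 2*U*(-68 + U) (V(U) = (2*U)*(-68 + U) = 2*U*(-68 + U))
(-11165 + m) + V(155) = (-11165 - 29016) + 2*155*(-68 + 155) = -40181 + 2*155*87 = -40181 + 26970 = -13211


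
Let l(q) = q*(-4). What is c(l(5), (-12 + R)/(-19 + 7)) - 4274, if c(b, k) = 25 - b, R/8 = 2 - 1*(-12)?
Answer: -4229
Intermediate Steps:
R = 112 (R = 8*(2 - 1*(-12)) = 8*(2 + 12) = 8*14 = 112)
l(q) = -4*q
c(l(5), (-12 + R)/(-19 + 7)) - 4274 = (25 - (-4)*5) - 4274 = (25 - 1*(-20)) - 4274 = (25 + 20) - 4274 = 45 - 4274 = -4229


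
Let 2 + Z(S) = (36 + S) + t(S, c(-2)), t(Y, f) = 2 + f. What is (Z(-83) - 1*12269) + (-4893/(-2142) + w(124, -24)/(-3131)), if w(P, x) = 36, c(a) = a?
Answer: -3933175265/319362 ≈ -12316.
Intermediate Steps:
Z(S) = 34 + S (Z(S) = -2 + ((36 + S) + (2 - 2)) = -2 + ((36 + S) + 0) = -2 + (36 + S) = 34 + S)
(Z(-83) - 1*12269) + (-4893/(-2142) + w(124, -24)/(-3131)) = ((34 - 83) - 1*12269) + (-4893/(-2142) + 36/(-3131)) = (-49 - 12269) + (-4893*(-1/2142) + 36*(-1/3131)) = -12318 + (233/102 - 36/3131) = -12318 + 725851/319362 = -3933175265/319362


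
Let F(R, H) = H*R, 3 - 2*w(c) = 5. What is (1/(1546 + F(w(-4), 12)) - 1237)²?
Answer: 3600722568249/2353156 ≈ 1.5302e+6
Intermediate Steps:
w(c) = -1 (w(c) = 3/2 - ½*5 = 3/2 - 5/2 = -1)
(1/(1546 + F(w(-4), 12)) - 1237)² = (1/(1546 + 12*(-1)) - 1237)² = (1/(1546 - 12) - 1237)² = (1/1534 - 1237)² = (-1897557/1534)² = 3600722568249/2353156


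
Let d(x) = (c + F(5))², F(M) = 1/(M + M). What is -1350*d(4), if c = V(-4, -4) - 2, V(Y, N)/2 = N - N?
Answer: -9747/2 ≈ -4873.5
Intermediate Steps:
V(Y, N) = 0 (V(Y, N) = 2*(N - N) = 2*0 = 0)
F(M) = 1/(2*M)
c = -2 (c = 0 - 2 = -2)
d(x) = 361/100 (d(x) = (-2 + (½)/5)² = (-2 + (½)*(⅕))² = (-2 + ⅒)² = (-19/10)² = 361/100)
-1350*d(4) = -1350*361/100 = -9747/2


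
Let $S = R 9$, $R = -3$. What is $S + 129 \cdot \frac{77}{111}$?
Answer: $\frac{2312}{37} \approx 62.487$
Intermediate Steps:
$S = -27$ ($S = \left(-3\right) 9 = -27$)
$S + 129 \cdot \frac{77}{111} = -27 + 129 \cdot \frac{77}{111} = -27 + \frac{3311}{37} = \frac{2312}{37}$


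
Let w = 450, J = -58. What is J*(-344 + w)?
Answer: -6148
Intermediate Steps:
J*(-344 + w) = -58*(-344 + 450) = -58*106 = -6148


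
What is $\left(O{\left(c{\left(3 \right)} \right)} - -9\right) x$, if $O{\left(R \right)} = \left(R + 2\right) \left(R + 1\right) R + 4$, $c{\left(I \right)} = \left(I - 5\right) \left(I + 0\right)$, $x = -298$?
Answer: $31886$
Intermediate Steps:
$c{\left(I \right)} = I \left(-5 + I\right)$ ($c{\left(I \right)} = \left(-5 + I\right) I = I \left(-5 + I\right)$)
$O{\left(R \right)} = 4 + R \left(1 + R\right) \left(2 + R\right)$ ($O{\left(R \right)} = \left(2 + R\right) \left(1 + R\right) R + 4 = \left(1 + R\right) \left(2 + R\right) R + 4 = R \left(1 + R\right) \left(2 + R\right) + 4 = 4 + R \left(1 + R\right) \left(2 + R\right)$)
$\left(O{\left(c{\left(3 \right)} \right)} - -9\right) x = \left(\left(4 + \left(3 \left(-5 + 3\right)\right)^{3} + 2 \cdot 3 \left(-5 + 3\right) + 3 \left(3 \left(-5 + 3\right)\right)^{2}\right) - -9\right) \left(-298\right) = \left(\left(4 + \left(3 \left(-2\right)\right)^{3} + 2 \cdot 3 \left(-2\right) + 3 \left(3 \left(-2\right)\right)^{2}\right) + 9\right) \left(-298\right) = \left(\left(4 + \left(-6\right)^{3} + 2 \left(-6\right) + 3 \left(-6\right)^{2}\right) + 9\right) \left(-298\right) = \left(\left(4 - 216 - 12 + 3 \cdot 36\right) + 9\right) \left(-298\right) = \left(\left(4 - 216 - 12 + 108\right) + 9\right) \left(-298\right) = \left(-116 + 9\right) \left(-298\right) = \left(-107\right) \left(-298\right) = 31886$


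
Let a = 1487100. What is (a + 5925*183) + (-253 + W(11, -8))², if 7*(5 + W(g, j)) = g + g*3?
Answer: 129102019/49 ≈ 2.6347e+6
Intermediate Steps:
W(g, j) = -5 + 4*g/7 (W(g, j) = -5 + (g + g*3)/7 = -5 + (g + 3*g)/7 = -5 + (4*g)/7 = -5 + 4*g/7)
(a + 5925*183) + (-253 + W(11, -8))² = (1487100 + 5925*183) + (-253 + (-5 + (4/7)*11))² = (1487100 + 1084275) + (-253 + (-5 + 44/7))² = 2571375 + (-253 + 9/7)² = 2571375 + (-1762/7)² = 2571375 + 3104644/49 = 129102019/49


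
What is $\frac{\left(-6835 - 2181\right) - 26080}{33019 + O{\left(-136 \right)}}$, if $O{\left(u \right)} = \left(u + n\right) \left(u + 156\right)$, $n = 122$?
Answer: $- \frac{35096}{32739} \approx -1.072$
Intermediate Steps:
$O{\left(u \right)} = \left(122 + u\right) \left(156 + u\right)$ ($O{\left(u \right)} = \left(u + 122\right) \left(u + 156\right) = \left(122 + u\right) \left(156 + u\right)$)
$\frac{\left(-6835 - 2181\right) - 26080}{33019 + O{\left(-136 \right)}} = \frac{\left(-6835 - 2181\right) - 26080}{33019 + \left(19032 + \left(-136\right)^{2} + 278 \left(-136\right)\right)} = \frac{\left(-6835 - 2181\right) - 26080}{33019 + \left(19032 + 18496 - 37808\right)} = \frac{-9016 - 26080}{33019 - 280} = - \frac{35096}{32739}$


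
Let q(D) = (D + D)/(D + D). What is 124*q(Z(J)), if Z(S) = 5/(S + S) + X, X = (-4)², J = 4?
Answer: 124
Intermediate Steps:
X = 16
Z(S) = 16 + 5/(2*S) (Z(S) = 5/(S + S) + 16 = 5/(2*S) + 16 = 16 + 5/(2*S))
q(D) = 1 (q(D) = (2*D)/((2*D)) = (2*D)*(1/(2*D)) = 1)
124*q(Z(J)) = 124*1 = 124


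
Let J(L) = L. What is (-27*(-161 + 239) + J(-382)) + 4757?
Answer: 2269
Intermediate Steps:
(-27*(-161 + 239) + J(-382)) + 4757 = (-27*(-161 + 239) - 382) + 4757 = (-27*78 - 382) + 4757 = (-2106 - 382) + 4757 = -2488 + 4757 = 2269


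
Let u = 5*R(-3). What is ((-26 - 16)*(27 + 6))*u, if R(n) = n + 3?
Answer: 0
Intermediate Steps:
R(n) = 3 + n
u = 0 (u = 5*(3 - 3) = 5*0 = 0)
((-26 - 16)*(27 + 6))*u = ((-26 - 16)*(27 + 6))*0 = -42*33*0 = -1386*0 = 0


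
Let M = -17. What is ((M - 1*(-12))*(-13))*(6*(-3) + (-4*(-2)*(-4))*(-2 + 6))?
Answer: -9490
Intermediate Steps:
((M - 1*(-12))*(-13))*(6*(-3) + (-4*(-2)*(-4))*(-2 + 6)) = ((-17 - 1*(-12))*(-13))*(6*(-3) + (-4*(-2)*(-4))*(-2 + 6)) = ((-17 + 12)*(-13))*(-18 + (8*(-4))*4) = (-5*(-13))*(-18 - 32*4) = 65*(-18 - 128) = 65*(-146) = -9490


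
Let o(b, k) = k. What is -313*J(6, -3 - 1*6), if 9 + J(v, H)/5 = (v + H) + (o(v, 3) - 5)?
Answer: 21910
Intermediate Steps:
J(v, H) = -55 + 5*H + 5*v (J(v, H) = -45 + 5*((v + H) + (3 - 5)) = -45 + 5*((H + v) - 2) = -45 + 5*(-2 + H + v) = -45 + (-10 + 5*H + 5*v) = -55 + 5*H + 5*v)
-313*J(6, -3 - 1*6) = -313*(-55 + 5*(-3 - 1*6) + 5*6) = -313*(-55 + 5*(-3 - 6) + 30) = -313*(-55 + 5*(-9) + 30) = -313*(-55 - 45 + 30) = -313*(-70) = 21910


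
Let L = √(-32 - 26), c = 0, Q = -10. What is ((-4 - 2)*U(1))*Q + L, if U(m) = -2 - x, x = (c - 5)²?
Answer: -1620 + I*√58 ≈ -1620.0 + 7.6158*I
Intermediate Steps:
x = 25 (x = (0 - 5)² = (-5)² = 25)
L = I*√58 (L = √(-58) = I*√58 ≈ 7.6158*I)
U(m) = -27 (U(m) = -2 - 1*25 = -2 - 25 = -27)
((-4 - 2)*U(1))*Q + L = ((-4 - 2)*(-27))*(-10) + I*√58 = -6*(-27)*(-10) + I*√58 = 162*(-10) + I*√58 = -1620 + I*√58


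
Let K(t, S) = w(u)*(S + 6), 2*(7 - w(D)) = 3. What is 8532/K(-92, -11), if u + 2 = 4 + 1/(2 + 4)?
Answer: -17064/55 ≈ -310.25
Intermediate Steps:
u = 13/6 (u = -2 + (4 + 1/(2 + 4)) = -2 + (4 + 1/6) = -2 + (4 + ⅙) = -2 + 25/6 = 13/6 ≈ 2.1667)
w(D) = 11/2 (w(D) = 7 - ½*3 = 7 - 3/2 = 11/2)
K(t, S) = 33 + 11*S/2 (K(t, S) = 11*(S + 6)/2 = 11*(6 + S)/2 = 33 + 11*S/2)
8532/K(-92, -11) = 8532/(33 + (11/2)*(-11)) = 8532/(33 - 121/2) = 8532/(-55/2) = 8532*(-2/55) = -17064/55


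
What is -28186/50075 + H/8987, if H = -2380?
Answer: -372486082/450024025 ≈ -0.82770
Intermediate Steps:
-28186/50075 + H/8987 = -28186/50075 - 2380/8987 = -372486082/450024025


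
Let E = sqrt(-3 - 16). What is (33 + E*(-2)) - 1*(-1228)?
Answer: 1261 - 2*I*sqrt(19) ≈ 1261.0 - 8.7178*I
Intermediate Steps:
E = I*sqrt(19) (E = sqrt(-19) = I*sqrt(19) ≈ 4.3589*I)
(33 + E*(-2)) - 1*(-1228) = (33 + (I*sqrt(19))*(-2)) - 1*(-1228) = (33 - 2*I*sqrt(19)) + 1228 = 1261 - 2*I*sqrt(19)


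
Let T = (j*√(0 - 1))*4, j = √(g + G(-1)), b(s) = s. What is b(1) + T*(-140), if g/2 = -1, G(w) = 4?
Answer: 1 - 560*I*√2 ≈ 1.0 - 791.96*I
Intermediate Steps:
g = -2 (g = 2*(-1) = -2)
j = √2 (j = √(-2 + 4) = √2 ≈ 1.4142)
T = 4*I*√2 (T = (√2*√(0 - 1))*4 = (√2*√(-1))*4 = (√2*I)*4 = (I*√2)*4 = 4*I*√2 ≈ 5.6569*I)
b(1) + T*(-140) = 1 + (4*I*√2)*(-140) = 1 - 560*I*√2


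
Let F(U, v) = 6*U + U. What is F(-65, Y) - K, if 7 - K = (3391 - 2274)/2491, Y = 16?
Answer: -1149725/2491 ≈ -461.55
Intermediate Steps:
F(U, v) = 7*U
K = 16320/2491 (K = 7 - (3391 - 2274)/2491 = 7 - 1117/2491 = 16320/2491 ≈ 6.5516)
F(-65, Y) - K = 7*(-65) - 1*16320/2491 = -455 - 16320/2491 = -1149725/2491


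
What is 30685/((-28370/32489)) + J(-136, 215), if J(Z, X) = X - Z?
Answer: -197393419/5674 ≈ -34789.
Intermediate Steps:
30685/((-28370/32489)) + J(-136, 215) = 30685/((-28370/32489)) + (215 - 1*(-136)) = 30685/((-28370*1/32489)) + (215 + 136) = 30685/(-28370/32489) + 351 = 30685*(-32489/28370) + 351 = -199384993/5674 + 351 = -197393419/5674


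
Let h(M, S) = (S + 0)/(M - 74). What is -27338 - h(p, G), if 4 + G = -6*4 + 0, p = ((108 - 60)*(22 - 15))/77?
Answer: -10470608/383 ≈ -27338.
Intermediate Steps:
p = 48/11 (p = (48*7)*(1/77) = 336*(1/77) = 48/11 ≈ 4.3636)
G = -28 (G = -4 + (-6*4 + 0) = -4 + (-24 + 0) = -4 - 24 = -28)
h(M, S) = S/(-74 + M)
-27338 - h(p, G) = -27338 - (-28)/(-74 + 48/11) = -27338 - (-28)/(-766/11) = -27338 - (-28)*(-11)/766 = -27338 - 1*154/383 = -27338 - 154/383 = -10470608/383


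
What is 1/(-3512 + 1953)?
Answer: -1/1559 ≈ -0.00064144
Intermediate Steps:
1/(-3512 + 1953) = 1/(-1559) = -1/1559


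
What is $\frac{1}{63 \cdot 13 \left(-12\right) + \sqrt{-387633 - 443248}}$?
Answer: $- \frac{9828}{97420465} - \frac{i \sqrt{830881}}{97420465} \approx -0.00010088 - 9.3566 \cdot 10^{-6} i$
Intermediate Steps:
$\frac{1}{63 \cdot 13 \left(-12\right) + \sqrt{-387633 - 443248}} = \frac{1}{819 \left(-12\right) + \sqrt{-830881}} = \frac{1}{-9828 + i \sqrt{830881}}$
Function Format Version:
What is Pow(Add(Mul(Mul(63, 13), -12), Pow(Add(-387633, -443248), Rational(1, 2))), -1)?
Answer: Add(Rational(-9828, 97420465), Mul(Rational(-1, 97420465), I, Pow(830881, Rational(1, 2)))) ≈ Add(-0.00010088, Mul(-9.3566e-6, I))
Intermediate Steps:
Pow(Add(Mul(Mul(63, 13), -12), Pow(Add(-387633, -443248), Rational(1, 2))), -1) = Pow(Add(Mul(819, -12), Pow(-830881, Rational(1, 2))), -1) = Pow(Add(-9828, Mul(I, Pow(830881, Rational(1, 2)))), -1)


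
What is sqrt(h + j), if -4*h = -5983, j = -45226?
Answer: I*sqrt(174921)/2 ≈ 209.12*I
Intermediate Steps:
h = 5983/4 (h = -1/4*(-5983) = 5983/4 ≈ 1495.8)
sqrt(h + j) = sqrt(5983/4 - 45226) = sqrt(-174921/4) = I*sqrt(174921)/2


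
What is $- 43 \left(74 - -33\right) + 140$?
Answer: $-4461$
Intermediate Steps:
$- 43 \left(74 - -33\right) + 140 = - 43 \left(74 + 33\right) + 140 = \left(-43\right) 107 + 140 = -4601 + 140 = -4461$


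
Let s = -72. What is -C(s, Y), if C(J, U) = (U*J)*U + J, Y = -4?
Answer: 1224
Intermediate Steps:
C(J, U) = J + J*U² (C(J, U) = (J*U)*U + J = J*U² + J = J + J*U²)
-C(s, Y) = -(-72)*(1 + (-4)²) = -(-72)*(1 + 16) = -(-72)*17 = -1*(-1224) = 1224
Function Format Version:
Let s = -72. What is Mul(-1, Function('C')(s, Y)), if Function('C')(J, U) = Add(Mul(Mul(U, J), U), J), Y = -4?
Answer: 1224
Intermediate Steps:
Function('C')(J, U) = Add(J, Mul(J, Pow(U, 2))) (Function('C')(J, U) = Add(Mul(Mul(J, U), U), J) = Add(Mul(J, Pow(U, 2)), J) = Add(J, Mul(J, Pow(U, 2))))
Mul(-1, Function('C')(s, Y)) = Mul(-1, Mul(-72, Add(1, Pow(-4, 2)))) = Mul(-1, Mul(-72, Add(1, 16))) = Mul(-1, Mul(-72, 17)) = Mul(-1, -1224) = 1224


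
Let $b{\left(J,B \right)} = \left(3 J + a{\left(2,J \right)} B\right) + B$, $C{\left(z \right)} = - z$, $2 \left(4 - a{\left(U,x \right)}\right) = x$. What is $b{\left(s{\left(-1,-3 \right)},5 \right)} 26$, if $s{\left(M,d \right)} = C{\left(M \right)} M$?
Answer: $637$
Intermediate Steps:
$a{\left(U,x \right)} = 4 - \frac{x}{2}$
$s{\left(M,d \right)} = - M^{2}$ ($s{\left(M,d \right)} = - M M = - M^{2}$)
$b{\left(J,B \right)} = B + 3 J + B \left(4 - \frac{J}{2}\right)$ ($b{\left(J,B \right)} = \left(3 J + \left(4 - \frac{J}{2}\right) B\right) + B = \left(3 J + B \left(4 - \frac{J}{2}\right)\right) + B = B + 3 J + B \left(4 - \frac{J}{2}\right)$)
$b{\left(s{\left(-1,-3 \right)},5 \right)} 26 = \left(3 \left(- \left(-1\right)^{2}\right) + 5 \cdot 5 - \frac{5 \left(- \left(-1\right)^{2}\right)}{2}\right) 26 = \left(3 \left(\left(-1\right) 1\right) + 25 - \frac{5 \left(\left(-1\right) 1\right)}{2}\right) 26 = \left(3 \left(-1\right) + 25 - \frac{5}{2} \left(-1\right)\right) 26 = \left(-3 + 25 + \frac{5}{2}\right) 26 = \frac{49}{2} \cdot 26 = 637$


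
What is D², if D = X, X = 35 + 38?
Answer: 5329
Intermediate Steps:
X = 73
D = 73
D² = 73² = 5329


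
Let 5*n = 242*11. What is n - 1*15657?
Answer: -75623/5 ≈ -15125.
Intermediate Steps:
n = 2662/5 (n = (242*11)/5 = (⅕)*2662 = 2662/5 ≈ 532.40)
n - 1*15657 = 2662/5 - 1*15657 = 2662/5 - 15657 = -75623/5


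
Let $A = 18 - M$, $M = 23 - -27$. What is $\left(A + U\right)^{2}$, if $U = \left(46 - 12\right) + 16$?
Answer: $324$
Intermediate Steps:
$M = 50$ ($M = 23 + 27 = 50$)
$A = -32$ ($A = 18 - 50 = -32$)
$U = 50$ ($U = 34 + 16 = 50$)
$\left(A + U\right)^{2} = \left(-32 + 50\right)^{2} = 18^{2} = 324$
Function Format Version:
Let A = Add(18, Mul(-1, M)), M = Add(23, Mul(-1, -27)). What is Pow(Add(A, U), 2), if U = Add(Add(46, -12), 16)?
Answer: 324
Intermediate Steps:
M = 50 (M = Add(23, 27) = 50)
A = -32 (A = Add(18, Mul(-1, 50)) = Add(18, -50) = -32)
U = 50 (U = Add(34, 16) = 50)
Pow(Add(A, U), 2) = Pow(Add(-32, 50), 2) = Pow(18, 2) = 324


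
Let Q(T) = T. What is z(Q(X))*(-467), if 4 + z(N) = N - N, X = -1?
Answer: 1868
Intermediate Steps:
z(N) = -4 (z(N) = -4 + (N - N) = -4 + 0 = -4)
z(Q(X))*(-467) = -4*(-467) = 1868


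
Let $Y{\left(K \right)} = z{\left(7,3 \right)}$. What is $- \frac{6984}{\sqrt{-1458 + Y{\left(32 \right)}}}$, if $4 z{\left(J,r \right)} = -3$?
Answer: $\frac{4656 i \sqrt{5835}}{1945} \approx 182.86 i$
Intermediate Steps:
$z{\left(J,r \right)} = - \frac{3}{4}$ ($z{\left(J,r \right)} = \frac{1}{4} \left(-3\right) = - \frac{3}{4}$)
$Y{\left(K \right)} = - \frac{3}{4}$
$- \frac{6984}{\sqrt{-1458 + Y{\left(32 \right)}}} = - \frac{6984}{\sqrt{-1458 - \frac{3}{4}}} = - \frac{6984}{\sqrt{- \frac{5835}{4}}} = - \frac{6984}{\frac{1}{2} i \sqrt{5835}} = - 6984 \left(- \frac{2 i \sqrt{5835}}{5835}\right) = \frac{4656 i \sqrt{5835}}{1945}$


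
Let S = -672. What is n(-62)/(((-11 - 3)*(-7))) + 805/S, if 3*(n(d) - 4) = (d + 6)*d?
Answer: 16703/1568 ≈ 10.652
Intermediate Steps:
n(d) = 4 + d*(6 + d)/3 (n(d) = 4 + ((d + 6)*d)/3 = 4 + ((6 + d)*d)/3 = 4 + (d*(6 + d))/3 = 4 + d*(6 + d)/3)
n(-62)/(((-11 - 3)*(-7))) + 805/S = (4 + 2*(-62) + (1/3)*(-62)**2)/(((-11 - 3)*(-7))) + 805/(-672) = (4 - 124 + (1/3)*3844)/((-14*(-7))) + 805*(-1/672) = (4 - 124 + 3844/3)/98 - 115/96 = (3484/3)*(1/98) - 115/96 = 1742/147 - 115/96 = 16703/1568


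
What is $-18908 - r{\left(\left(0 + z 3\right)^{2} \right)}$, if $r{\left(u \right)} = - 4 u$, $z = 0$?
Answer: $-18908$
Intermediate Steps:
$-18908 - r{\left(\left(0 + z 3\right)^{2} \right)} = -18908 - - 4 \left(0 + 0 \cdot 3\right)^{2} = -18908 - - 4 \left(0 + 0\right)^{2} = -18908 - - 4 \cdot 0^{2} = -18908 - \left(-4\right) 0 = -18908 - 0 = -18908 + 0 = -18908$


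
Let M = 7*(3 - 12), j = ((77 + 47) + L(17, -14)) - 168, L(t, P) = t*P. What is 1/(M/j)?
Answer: 94/21 ≈ 4.4762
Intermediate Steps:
L(t, P) = P*t
j = -282 (j = ((77 + 47) - 14*17) - 168 = (124 - 238) - 168 = -114 - 168 = -282)
M = -63 (M = 7*(-9) = -63)
1/(M/j) = 1/(-63/(-282)) = 1/(-63*(-1/282)) = 1/(21/94) = 94/21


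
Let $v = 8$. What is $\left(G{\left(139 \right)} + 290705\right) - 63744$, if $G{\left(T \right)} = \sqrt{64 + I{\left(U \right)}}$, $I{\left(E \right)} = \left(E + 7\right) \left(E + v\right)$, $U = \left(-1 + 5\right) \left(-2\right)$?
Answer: $226969$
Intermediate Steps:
$U = -8$ ($U = 4 \left(-2\right) = -8$)
$I{\left(E \right)} = \left(7 + E\right) \left(8 + E\right)$ ($I{\left(E \right)} = \left(E + 7\right) \left(E + 8\right) = \left(7 + E\right) \left(8 + E\right)$)
$G{\left(T \right)} = 8$ ($G{\left(T \right)} = \sqrt{64 + \left(56 + \left(-8\right)^{2} + 15 \left(-8\right)\right)} = \sqrt{64 + \left(56 + 64 - 120\right)} = \sqrt{64 + 0} = \sqrt{64} = 8$)
$\left(G{\left(139 \right)} + 290705\right) - 63744 = \left(8 + 290705\right) - 63744 = 290713 - 63744 = 226969$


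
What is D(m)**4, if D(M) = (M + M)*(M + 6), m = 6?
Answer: 429981696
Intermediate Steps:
D(M) = 2*M*(6 + M) (D(M) = (2*M)*(6 + M) = 2*M*(6 + M))
D(m)**4 = (2*6*(6 + 6))**4 = (2*6*12)**4 = 144**4 = 429981696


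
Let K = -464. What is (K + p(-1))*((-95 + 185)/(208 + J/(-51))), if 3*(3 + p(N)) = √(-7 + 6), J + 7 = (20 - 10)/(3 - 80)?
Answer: -11003454/54491 + 7854*I/54491 ≈ -201.93 + 0.14413*I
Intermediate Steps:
J = -549/77 (J = -7 + (20 - 10)/(3 - 80) = -7 + 10/(-77) = -7 + 10*(-1/77) = -7 - 10/77 = -549/77 ≈ -7.1299)
p(N) = -3 + I/3 (p(N) = -3 + √(-7 + 6)/3 = -3 + √(-1)/3 = -3 + I/3)
(K + p(-1))*((-95 + 185)/(208 + J/(-51))) = (-464 + (-3 + I/3))*((-95 + 185)/(208 - 549/77/(-51))) = (-467 + I/3)*(90/(208 - 549/77*(-1/51))) = (-467 + I/3)*(90/(208 + 183/1309)) = (-467 + I/3)*(90/(272455/1309)) = (-467 + I/3)*(90*(1309/272455)) = (-467 + I/3)*(23562/54491) = -11003454/54491 + 7854*I/54491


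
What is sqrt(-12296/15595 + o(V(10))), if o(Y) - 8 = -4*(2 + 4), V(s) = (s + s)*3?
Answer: 2*I*sqrt(1020755130)/15595 ≈ 4.0974*I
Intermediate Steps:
V(s) = 6*s (V(s) = (2*s)*3 = 6*s)
o(Y) = -16 (o(Y) = 8 - 4*(2 + 4) = 8 - 4*6 = 8 - 24 = -16)
sqrt(-12296/15595 + o(V(10))) = sqrt(-12296/15595 - 16) = sqrt(-261816/15595) = 2*I*sqrt(1020755130)/15595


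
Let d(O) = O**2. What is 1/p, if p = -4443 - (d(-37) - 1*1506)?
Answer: -1/4306 ≈ -0.00023223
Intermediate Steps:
p = -4306 (p = -4443 - ((-37)**2 - 1*1506) = -4443 - (1369 - 1506) = -4443 - 1*(-137) = -4443 + 137 = -4306)
1/p = 1/(-4306) = -1/4306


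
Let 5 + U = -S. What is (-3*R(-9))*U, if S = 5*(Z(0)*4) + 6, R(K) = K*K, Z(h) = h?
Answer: 2673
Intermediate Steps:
R(K) = K²
S = 6 (S = 5*(0*4) + 6 = 5*0 + 6 = 0 + 6 = 6)
U = -11 (U = -5 - 1*6 = -5 - 6 = -11)
(-3*R(-9))*U = -3*(-9)²*(-11) = -3*81*(-11) = -243*(-11) = 2673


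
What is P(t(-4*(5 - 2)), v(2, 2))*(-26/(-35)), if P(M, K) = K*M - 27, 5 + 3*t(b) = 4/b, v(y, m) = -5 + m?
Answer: -338/21 ≈ -16.095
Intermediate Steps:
t(b) = -5/3 + 4/(3*b) (t(b) = -5/3 + (4/b)/3 = -5/3 + 4/(3*b))
P(M, K) = -27 + K*M
P(t(-4*(5 - 2)), v(2, 2))*(-26/(-35)) = (-27 + (-5 + 2)*((4 - (-20)*(5 - 2))/(3*((-4*(5 - 2))))))*(-26/(-35)) = (-27 - (4 - (-20)*3)/((-4*3)))*(-26*(-1/35)) = (-27 - (4 - 5*(-12))/(-12))*(26/35) = (-27 - (-1)*(4 + 60)/12)*(26/35) = (-27 - (-1)*64/12)*(26/35) = (-27 - 3*(-16/9))*(26/35) = (-27 + 16/3)*(26/35) = -65/3*26/35 = -338/21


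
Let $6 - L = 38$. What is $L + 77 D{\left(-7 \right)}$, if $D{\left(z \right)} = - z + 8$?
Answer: $1123$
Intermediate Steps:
$D{\left(z \right)} = 8 - z$
$L = -32$ ($L = 6 - 38 = -32$)
$L + 77 D{\left(-7 \right)} = -32 + 77 \left(8 - -7\right) = -32 + 77 \left(8 + 7\right) = -32 + 77 \cdot 15 = -32 + 1155 = 1123$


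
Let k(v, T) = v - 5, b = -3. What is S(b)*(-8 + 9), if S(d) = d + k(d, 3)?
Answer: -11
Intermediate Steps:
k(v, T) = -5 + v
S(d) = -5 + 2*d (S(d) = d + (-5 + d) = -5 + 2*d)
S(b)*(-8 + 9) = (-5 + 2*(-3))*(-8 + 9) = (-5 - 6)*1 = -11*1 = -11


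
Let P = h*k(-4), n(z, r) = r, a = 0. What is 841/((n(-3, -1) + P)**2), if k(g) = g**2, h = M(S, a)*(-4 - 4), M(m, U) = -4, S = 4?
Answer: 841/261121 ≈ 0.0032207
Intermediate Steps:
h = 32 (h = -4*(-4 - 4) = -4*(-8) = 32)
P = 512 (P = 32*(-4)**2 = 32*16 = 512)
841/((n(-3, -1) + P)**2) = 841/((-1 + 512)**2) = 841/(511**2) = 841/261121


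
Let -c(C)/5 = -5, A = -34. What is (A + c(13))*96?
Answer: -864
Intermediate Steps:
c(C) = 25 (c(C) = -5*(-5) = 25)
(A + c(13))*96 = (-34 + 25)*96 = -9*96 = -864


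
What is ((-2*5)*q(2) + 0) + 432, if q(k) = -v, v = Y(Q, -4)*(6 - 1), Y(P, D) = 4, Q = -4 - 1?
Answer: 632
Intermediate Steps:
Q = -5
v = 20 (v = 4*(6 - 1) = 4*5 = 20)
q(k) = -20 (q(k) = -1*20 = -20)
((-2*5)*q(2) + 0) + 432 = (-2*5*(-20) + 0) + 432 = (-10*(-20) + 0) + 432 = (200 + 0) + 432 = 200 + 432 = 632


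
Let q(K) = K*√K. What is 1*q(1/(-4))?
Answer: -I/8 ≈ -0.125*I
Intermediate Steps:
q(K) = K^(3/2)
1*q(1/(-4)) = 1*(1/(-4))^(3/2) = 1*(-¼)^(3/2) = 1*(-I/8) = -I/8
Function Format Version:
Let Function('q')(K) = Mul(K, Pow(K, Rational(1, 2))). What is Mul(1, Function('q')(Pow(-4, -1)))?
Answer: Mul(Rational(-1, 8), I) ≈ Mul(-0.12500, I)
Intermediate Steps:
Function('q')(K) = Pow(K, Rational(3, 2))
Mul(1, Function('q')(Pow(-4, -1))) = Mul(1, Pow(Pow(-4, -1), Rational(3, 2))) = Mul(1, Pow(Rational(-1, 4), Rational(3, 2))) = Mul(1, Mul(Rational(-1, 8), I)) = Mul(Rational(-1, 8), I)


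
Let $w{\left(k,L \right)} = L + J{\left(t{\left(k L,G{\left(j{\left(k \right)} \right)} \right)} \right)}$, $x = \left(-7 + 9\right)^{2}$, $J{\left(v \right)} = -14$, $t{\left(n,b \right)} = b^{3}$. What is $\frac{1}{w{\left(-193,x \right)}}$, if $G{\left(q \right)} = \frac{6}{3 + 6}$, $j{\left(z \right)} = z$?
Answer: $- \frac{1}{10} \approx -0.1$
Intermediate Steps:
$G{\left(q \right)} = \frac{2}{3}$ ($G{\left(q \right)} = \frac{6}{9} = 6 \cdot \frac{1}{9} = \frac{2}{3}$)
$x = 4$ ($x = 2^{2} = 4$)
$w{\left(k,L \right)} = -14 + L$ ($w{\left(k,L \right)} = L - 14 = -14 + L$)
$\frac{1}{w{\left(-193,x \right)}} = \frac{1}{-14 + 4} = \frac{1}{-10} = - \frac{1}{10}$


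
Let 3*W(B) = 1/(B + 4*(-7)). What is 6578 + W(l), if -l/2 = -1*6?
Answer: 315743/48 ≈ 6578.0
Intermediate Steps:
l = 12 (l = -(-2)*6 = -2*(-6) = 12)
W(B) = 1/(3*(-28 + B)) (W(B) = 1/(3*(B + 4*(-7))) = 1/(3*(B - 28)) = 1/(3*(-28 + B)))
6578 + W(l) = 6578 + 1/(3*(-28 + 12)) = 6578 + (⅓)/(-16) = 6578 + (⅓)*(-1/16) = 6578 - 1/48 = 315743/48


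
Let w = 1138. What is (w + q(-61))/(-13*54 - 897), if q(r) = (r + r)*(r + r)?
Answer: -16022/1599 ≈ -10.020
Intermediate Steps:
q(r) = 4*r² (q(r) = (2*r)*(2*r) = 4*r²)
(w + q(-61))/(-13*54 - 897) = (1138 + 4*(-61)²)/(-13*54 - 897) = (1138 + 4*3721)/(-702 - 897) = (1138 + 14884)/(-1599) = 16022*(-1/1599) = -16022/1599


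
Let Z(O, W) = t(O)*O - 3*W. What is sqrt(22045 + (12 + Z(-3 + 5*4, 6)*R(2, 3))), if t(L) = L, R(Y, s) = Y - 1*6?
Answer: sqrt(20973) ≈ 144.82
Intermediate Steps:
R(Y, s) = -6 + Y (R(Y, s) = Y - 6 = -6 + Y)
Z(O, W) = O**2 - 3*W (Z(O, W) = O*O - 3*W = O**2 - 3*W)
sqrt(22045 + (12 + Z(-3 + 5*4, 6)*R(2, 3))) = sqrt(22045 + (12 + ((-3 + 5*4)**2 - 3*6)*(-6 + 2))) = sqrt(22045 + (12 + ((-3 + 20)**2 - 18)*(-4))) = sqrt(22045 + (12 + (17**2 - 18)*(-4))) = sqrt(22045 + (12 + (289 - 18)*(-4))) = sqrt(22045 + (12 + 271*(-4))) = sqrt(22045 + (12 - 1084)) = sqrt(22045 - 1072) = sqrt(20973)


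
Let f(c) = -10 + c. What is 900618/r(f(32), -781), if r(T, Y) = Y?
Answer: -900618/781 ≈ -1153.2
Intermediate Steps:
900618/r(f(32), -781) = 900618/(-781) = 900618*(-1/781) = -900618/781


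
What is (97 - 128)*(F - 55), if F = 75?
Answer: -620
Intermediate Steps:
(97 - 128)*(F - 55) = (97 - 128)*(75 - 55) = -31*20 = -620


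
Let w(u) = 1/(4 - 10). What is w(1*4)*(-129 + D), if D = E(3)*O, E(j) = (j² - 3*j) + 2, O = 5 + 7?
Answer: 35/2 ≈ 17.500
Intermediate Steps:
O = 12
E(j) = 2 + j² - 3*j
D = 24 (D = (2 + 3² - 3*3)*12 = (2 + 9 - 9)*12 = 2*12 = 24)
w(u) = -⅙ (w(u) = 1/(-6) = -⅙)
w(1*4)*(-129 + D) = -(-129 + 24)/6 = -⅙*(-105) = 35/2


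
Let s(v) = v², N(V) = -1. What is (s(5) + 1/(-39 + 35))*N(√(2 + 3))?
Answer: -99/4 ≈ -24.750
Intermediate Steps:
(s(5) + 1/(-39 + 35))*N(√(2 + 3)) = (5² + 1/(-39 + 35))*(-1) = (25 + 1/(-4))*(-1) = (25 - ¼)*(-1) = (99/4)*(-1) = -99/4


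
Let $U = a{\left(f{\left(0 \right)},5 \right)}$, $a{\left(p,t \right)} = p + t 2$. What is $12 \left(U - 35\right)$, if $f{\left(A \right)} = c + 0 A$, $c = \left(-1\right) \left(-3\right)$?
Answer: $-264$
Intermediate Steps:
$c = 3$
$f{\left(A \right)} = 3$ ($f{\left(A \right)} = 3 + 0 A = 3 + 0 = 3$)
$a{\left(p,t \right)} = p + 2 t$
$U = 13$ ($U = 3 + 2 \cdot 5 = 3 + 10 = 13$)
$12 \left(U - 35\right) = 12 \left(13 - 35\right) = 12 \left(-22\right) = -264$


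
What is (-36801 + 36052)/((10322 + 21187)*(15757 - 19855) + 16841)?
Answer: 107/18443863 ≈ 5.8014e-6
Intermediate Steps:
(-36801 + 36052)/((10322 + 21187)*(15757 - 19855) + 16841) = -749/(31509*(-4098) + 16841) = -749/(-129123882 + 16841) = -749/(-129107041) = -749*(-1/129107041) = 107/18443863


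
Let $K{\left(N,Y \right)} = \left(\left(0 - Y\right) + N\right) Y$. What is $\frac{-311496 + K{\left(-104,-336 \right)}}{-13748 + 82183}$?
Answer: $- \frac{389448}{68435} \approx -5.6908$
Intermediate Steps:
$K{\left(N,Y \right)} = Y \left(N - Y\right)$ ($K{\left(N,Y \right)} = \left(- Y + N\right) Y = \left(N - Y\right) Y = Y \left(N - Y\right)$)
$\frac{-311496 + K{\left(-104,-336 \right)}}{-13748 + 82183} = \frac{-311496 - 336 \left(-104 - -336\right)}{-13748 + 82183} = \frac{-311496 - 336 \left(-104 + 336\right)}{68435} = \left(-311496 - 77952\right) \frac{1}{68435} = \left(-389448\right) \frac{1}{68435} = - \frac{389448}{68435}$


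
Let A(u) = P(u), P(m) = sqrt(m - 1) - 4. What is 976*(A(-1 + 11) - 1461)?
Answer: -1426912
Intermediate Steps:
P(m) = -4 + sqrt(-1 + m) (P(m) = sqrt(-1 + m) - 4 = -4 + sqrt(-1 + m))
A(u) = -4 + sqrt(-1 + u)
976*(A(-1 + 11) - 1461) = 976*((-4 + sqrt(-1 + (-1 + 11))) - 1461) = 976*((-4 + sqrt(-1 + 10)) - 1461) = 976*((-4 + sqrt(9)) - 1461) = 976*((-4 + 3) - 1461) = 976*(-1 - 1461) = 976*(-1462) = -1426912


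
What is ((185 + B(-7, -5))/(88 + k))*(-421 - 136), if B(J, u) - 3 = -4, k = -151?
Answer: 102488/63 ≈ 1626.8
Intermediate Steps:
B(J, u) = -1 (B(J, u) = 3 - 4 = -1)
((185 + B(-7, -5))/(88 + k))*(-421 - 136) = ((185 - 1)/(88 - 151))*(-421 - 136) = (184/(-63))*(-557) = (184*(-1/63))*(-557) = -184/63*(-557) = 102488/63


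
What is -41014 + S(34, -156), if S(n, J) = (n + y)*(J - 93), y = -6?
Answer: -47986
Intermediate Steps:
S(n, J) = (-93 + J)*(-6 + n) (S(n, J) = (n - 6)*(J - 93) = (-6 + n)*(-93 + J) = (-93 + J)*(-6 + n))
-41014 + S(34, -156) = -41014 + (558 - 93*34 - 6*(-156) - 156*34) = -41014 + (558 - 3162 + 936 - 5304) = -41014 - 6972 = -47986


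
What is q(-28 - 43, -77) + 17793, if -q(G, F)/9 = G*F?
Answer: -31410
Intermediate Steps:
q(G, F) = -9*F*G (q(G, F) = -9*G*F = -9*F*G)
q(-28 - 43, -77) + 17793 = -9*(-77)*(-28 - 43) + 17793 = -9*(-77)*(-71) + 17793 = -49203 + 17793 = -31410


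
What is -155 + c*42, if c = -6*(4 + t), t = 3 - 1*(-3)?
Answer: -2675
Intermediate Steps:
t = 6 (t = 3 + 3 = 6)
c = -60 (c = -6*(4 + 6) = -6*10 = -60)
-155 + c*42 = -155 - 60*42 = -155 - 2520 = -2675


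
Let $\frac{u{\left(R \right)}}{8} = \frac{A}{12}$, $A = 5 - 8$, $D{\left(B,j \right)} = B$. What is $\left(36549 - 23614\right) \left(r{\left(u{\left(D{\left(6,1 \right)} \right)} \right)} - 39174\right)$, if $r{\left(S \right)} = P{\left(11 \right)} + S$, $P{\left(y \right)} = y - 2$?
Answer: $-506625145$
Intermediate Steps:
$A = -3$ ($A = 5 - 8 = -3$)
$P{\left(y \right)} = -2 + y$ ($P{\left(y \right)} = y - 2 = -2 + y$)
$u{\left(R \right)} = -2$ ($u{\left(R \right)} = 8 \left(- \frac{3}{12}\right) = 8 \left(\left(-3\right) \frac{1}{12}\right) = 8 \left(- \frac{1}{4}\right) = -2$)
$r{\left(S \right)} = 9 + S$ ($r{\left(S \right)} = \left(-2 + 11\right) + S = 9 + S$)
$\left(36549 - 23614\right) \left(r{\left(u{\left(D{\left(6,1 \right)} \right)} \right)} - 39174\right) = \left(36549 - 23614\right) \left(\left(9 - 2\right) - 39174\right) = 12935 \left(7 - 39174\right) = 12935 \left(-39167\right) = -506625145$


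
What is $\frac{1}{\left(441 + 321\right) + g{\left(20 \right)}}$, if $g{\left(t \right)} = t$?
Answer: $\frac{1}{782} \approx 0.0012788$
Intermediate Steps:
$\frac{1}{\left(441 + 321\right) + g{\left(20 \right)}} = \frac{1}{\left(441 + 321\right) + 20} = \frac{1}{762 + 20} = \frac{1}{782}$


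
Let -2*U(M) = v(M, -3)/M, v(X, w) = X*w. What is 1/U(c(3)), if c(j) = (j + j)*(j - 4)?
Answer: ⅔ ≈ 0.66667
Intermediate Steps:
c(j) = 2*j*(-4 + j) (c(j) = (2*j)*(-4 + j) = 2*j*(-4 + j))
U(M) = 3/2 (U(M) = -M*(-3)/(2*M) = -(-3*M)/(2*M) = -½*(-3) = 3/2)
1/U(c(3)) = 1/(3/2) = ⅔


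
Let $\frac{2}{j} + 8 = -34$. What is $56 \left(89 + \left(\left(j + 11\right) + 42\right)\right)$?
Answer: $\frac{23848}{3} \approx 7949.3$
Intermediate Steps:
$j = - \frac{1}{21}$ ($j = \frac{2}{-8 - 34} = \frac{2}{-42} = 2 \left(- \frac{1}{42}\right) = - \frac{1}{21} \approx -0.047619$)
$56 \left(89 + \left(\left(j + 11\right) + 42\right)\right) = 56 \left(89 + \left(\left(- \frac{1}{21} + 11\right) + 42\right)\right) = 56 \left(89 + \left(\frac{230}{21} + 42\right)\right) = 56 \left(89 + \frac{1112}{21}\right) = 56 \cdot \frac{2981}{21} = \frac{23848}{3}$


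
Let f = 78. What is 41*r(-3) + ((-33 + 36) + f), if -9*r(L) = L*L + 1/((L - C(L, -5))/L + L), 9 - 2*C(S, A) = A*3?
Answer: 679/18 ≈ 37.722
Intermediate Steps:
C(S, A) = 9/2 - 3*A/2 (C(S, A) = 9/2 - A*3/2 = 9/2 - 3*A/2)
r(L) = -L²/9 - 1/(9*(L + (-12 + L)/L)) (r(L) = -(L*L + 1/((L - (9/2 - 3/2*(-5)))/L + L))/9 = -(L² + 1/((L - (9/2 + 15/2))/L + L))/9 = -(L² + 1/((L - 1*12)/L + L))/9 = -(L² + 1/((L - 12)/L + L))/9 = -(L² + 1/((-12 + L)/L + L))/9 = -(L² + 1/(L + (-12 + L)/L))/9 = -L²/9 - 1/(9*(L + (-12 + L)/L)))
41*r(-3) + ((-33 + 36) + f) = 41*((⅑)*(-3)*(-1 - 1*(-3)² - 1*(-3)³ + 12*(-3))/(-12 - 3 + (-3)²)) + ((-33 + 36) + 78) = 41*((⅑)*(-3)*(-1 - 1*9 - 1*(-27) - 36)/(-12 - 3 + 9)) + (3 + 78) = 41*((⅑)*(-3)*(-1 - 9 + 27 - 36)/(-6)) + 81 = 41*((⅑)*(-3)*(-⅙)*(-19)) + 81 = 41*(-19/18) + 81 = -779/18 + 81 = 679/18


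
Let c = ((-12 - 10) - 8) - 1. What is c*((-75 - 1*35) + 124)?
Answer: -434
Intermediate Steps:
c = -31 (c = (-22 - 8) - 1 = -30 - 1 = -31)
c*((-75 - 1*35) + 124) = -31*((-75 - 1*35) + 124) = -31*((-75 - 35) + 124) = -31*(-110 + 124) = -31*14 = -434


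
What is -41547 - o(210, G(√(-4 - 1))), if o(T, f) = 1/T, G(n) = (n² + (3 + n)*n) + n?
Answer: -8724871/210 ≈ -41547.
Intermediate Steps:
G(n) = n + n² + n*(3 + n) (G(n) = (n² + n*(3 + n)) + n = n + n² + n*(3 + n))
-41547 - o(210, G(√(-4 - 1))) = -41547 - 1/210 = -8724871/210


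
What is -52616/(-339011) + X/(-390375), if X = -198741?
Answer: 29305118717/44113806375 ≈ 0.66431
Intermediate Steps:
-52616/(-339011) + X/(-390375) = -52616/(-339011) - 198741/(-390375) = -52616*(-1/339011) - 198741*(-1/390375) = 52616/339011 + 66247/130125 = 29305118717/44113806375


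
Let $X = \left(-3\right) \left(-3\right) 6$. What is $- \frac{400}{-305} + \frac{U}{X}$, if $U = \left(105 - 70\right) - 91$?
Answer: $\frac{452}{1647} \approx 0.27444$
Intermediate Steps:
$X = 54$ ($X = 9 \cdot 6 = 54$)
$U = -56$ ($U = 35 - 91 = -56$)
$- \frac{400}{-305} + \frac{U}{X} = - \frac{400}{-305} - \frac{56}{54} = \left(-400\right) \left(- \frac{1}{305}\right) - \frac{28}{27} = \frac{80}{61} - \frac{28}{27} = \frac{452}{1647}$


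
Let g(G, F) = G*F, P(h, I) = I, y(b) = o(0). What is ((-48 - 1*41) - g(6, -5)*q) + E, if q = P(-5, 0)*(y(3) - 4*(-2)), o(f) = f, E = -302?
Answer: -391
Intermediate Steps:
y(b) = 0
g(G, F) = F*G
q = 0 (q = 0*(0 - 4*(-2)) = 0*(0 + 8) = 0*8 = 0)
((-48 - 1*41) - g(6, -5)*q) + E = ((-48 - 1*41) - (-5*6)*0) - 302 = ((-48 - 41) - (-30)*0) - 302 = (-89 - 1*0) - 302 = (-89 + 0) - 302 = -89 - 302 = -391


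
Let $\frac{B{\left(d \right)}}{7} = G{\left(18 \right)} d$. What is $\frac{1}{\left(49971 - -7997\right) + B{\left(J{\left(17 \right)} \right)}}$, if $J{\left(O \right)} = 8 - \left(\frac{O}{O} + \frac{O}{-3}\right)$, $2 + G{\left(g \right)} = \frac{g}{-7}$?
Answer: $\frac{3}{172688} \approx 1.7372 \cdot 10^{-5}$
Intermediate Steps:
$G{\left(g \right)} = -2 - \frac{g}{7}$ ($G{\left(g \right)} = -2 + \frac{g}{-7} = -2 + g \left(- \frac{1}{7}\right) = -2 - \frac{g}{7}$)
$J{\left(O \right)} = 7 + \frac{O}{3}$ ($J{\left(O \right)} = 8 - \left(1 + O \left(- \frac{1}{3}\right)\right) = 8 - \left(1 - \frac{O}{3}\right) = 8 + \left(-1 + \frac{O}{3}\right) = 7 + \frac{O}{3}$)
$B{\left(d \right)} = - 32 d$ ($B{\left(d \right)} = 7 \left(-2 - \frac{18}{7}\right) d = 7 \left(- \frac{32 d}{7}\right) = - 32 d$)
$\frac{1}{\left(49971 - -7997\right) + B{\left(J{\left(17 \right)} \right)}} = \frac{1}{\left(49971 - -7997\right) - 32 \left(7 + \frac{1}{3} \cdot 17\right)} = \frac{1}{\left(49971 + 7997\right) - 32 \left(7 + \frac{17}{3}\right)} = \frac{1}{57968 - \frac{1216}{3}} = \frac{1}{\frac{172688}{3}} = \frac{3}{172688}$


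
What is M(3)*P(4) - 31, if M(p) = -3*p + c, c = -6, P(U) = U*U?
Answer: -271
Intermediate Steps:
P(U) = U²
M(p) = -6 - 3*p (M(p) = -3*p - 6 = -6 - 3*p)
M(3)*P(4) - 31 = (-6 - 3*3)*4² - 31 = (-6 - 9)*16 - 31 = -15*16 - 31 = -240 - 31 = -271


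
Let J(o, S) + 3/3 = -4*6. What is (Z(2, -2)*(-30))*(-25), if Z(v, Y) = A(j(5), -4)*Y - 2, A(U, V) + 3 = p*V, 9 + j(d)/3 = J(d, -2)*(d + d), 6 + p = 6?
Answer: 3000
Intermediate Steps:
J(o, S) = -25 (J(o, S) = -1 - 4*6 = -1 - 24 = -25)
p = 0 (p = -6 + 6 = 0)
j(d) = -27 - 150*d (j(d) = -27 + 3*(-25*(d + d)) = -27 + 3*(-50*d) = -27 - 150*d)
A(U, V) = -3 (A(U, V) = -3 + 0*V = -3 + 0 = -3)
Z(v, Y) = -2 - 3*Y (Z(v, Y) = -3*Y - 2 = -2 - 3*Y)
(Z(2, -2)*(-30))*(-25) = ((-2 - 3*(-2))*(-30))*(-25) = ((-2 + 6)*(-30))*(-25) = (4*(-30))*(-25) = -120*(-25) = 3000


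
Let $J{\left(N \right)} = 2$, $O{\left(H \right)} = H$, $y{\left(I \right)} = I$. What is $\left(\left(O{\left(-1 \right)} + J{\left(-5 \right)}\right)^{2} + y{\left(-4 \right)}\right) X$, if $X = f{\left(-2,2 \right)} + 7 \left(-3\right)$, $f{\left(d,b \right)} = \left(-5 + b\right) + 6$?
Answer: $54$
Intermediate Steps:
$f{\left(d,b \right)} = 1 + b$
$X = -18$ ($X = \left(1 + 2\right) + 7 \left(-3\right) = 3 - 21 = -18$)
$\left(\left(O{\left(-1 \right)} + J{\left(-5 \right)}\right)^{2} + y{\left(-4 \right)}\right) X = \left(\left(-1 + 2\right)^{2} - 4\right) \left(-18\right) = \left(1^{2} - 4\right) \left(-18\right) = \left(1 - 4\right) \left(-18\right) = \left(-3\right) \left(-18\right) = 54$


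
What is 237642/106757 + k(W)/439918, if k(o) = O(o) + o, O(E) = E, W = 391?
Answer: 52313238665/23482162963 ≈ 2.2278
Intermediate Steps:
k(o) = 2*o (k(o) = o + o = 2*o)
237642/106757 + k(W)/439918 = 237642/106757 + (2*391)/439918 = 237642*(1/106757) + 782*(1/439918) = 237642/106757 + 391/219959 = 52313238665/23482162963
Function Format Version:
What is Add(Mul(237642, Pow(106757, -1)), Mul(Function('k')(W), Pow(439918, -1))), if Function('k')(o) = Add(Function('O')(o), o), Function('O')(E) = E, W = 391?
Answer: Rational(52313238665, 23482162963) ≈ 2.2278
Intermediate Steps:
Function('k')(o) = Mul(2, o) (Function('k')(o) = Add(o, o) = Mul(2, o))
Add(Mul(237642, Pow(106757, -1)), Mul(Function('k')(W), Pow(439918, -1))) = Add(Mul(237642, Pow(106757, -1)), Mul(Mul(2, 391), Pow(439918, -1))) = Add(Mul(237642, Rational(1, 106757)), Mul(782, Rational(1, 439918))) = Add(Rational(237642, 106757), Rational(391, 219959)) = Rational(52313238665, 23482162963)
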